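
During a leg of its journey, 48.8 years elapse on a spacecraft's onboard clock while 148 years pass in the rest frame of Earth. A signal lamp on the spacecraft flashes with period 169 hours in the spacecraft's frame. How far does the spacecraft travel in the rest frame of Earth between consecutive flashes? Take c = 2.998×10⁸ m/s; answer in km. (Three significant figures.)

The time-dilation ratio gives γ = 148/48.8 = 3.03279.
β = √(1 − 1/γ²) = 0.94408. Lab-frame period = γτ = 3.03279×169 hours = 512.54 hours. Distance = βc × γτ = 0.94408 × 2.998×10⁸ m/s × 1845144 s = 5.2224×10^14 m = 5.22×10^11 km.

5.22×10^11 km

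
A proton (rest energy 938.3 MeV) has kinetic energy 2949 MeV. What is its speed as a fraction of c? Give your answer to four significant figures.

0.9704c

K = (γ−1)mc², so γ = 1 + 2949/938.3 = 4.1429.
Then v/c = √(1 − γ⁻²) = √(1 − 0.0582628) = √0.9417372 = 0.9704.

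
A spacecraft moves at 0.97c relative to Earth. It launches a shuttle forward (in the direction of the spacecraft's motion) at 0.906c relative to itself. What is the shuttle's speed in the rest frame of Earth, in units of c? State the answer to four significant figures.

Relativistic velocity addition: u = (u' + v)/(1 + u'v/c²), with u' = 0.906c and v = 0.97c.
Numerator: 0.906 + 0.97 = 1.876. Denominator: 1 + (0.906)(0.97) = 1.87882.
u = 1.876/1.87882 = 0.9985, so the speed is 0.9985c.

0.9985c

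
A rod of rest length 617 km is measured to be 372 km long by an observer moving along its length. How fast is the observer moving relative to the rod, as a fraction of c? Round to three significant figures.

Length contraction gives γ = L₀/L = 617/372 = 1.6586.
β = √(1 − 1/γ²) = √0.63649 = 0.798.

0.798c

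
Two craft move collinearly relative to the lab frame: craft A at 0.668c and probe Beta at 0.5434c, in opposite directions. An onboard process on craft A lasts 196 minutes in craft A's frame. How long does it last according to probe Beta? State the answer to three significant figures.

428 minutes

The velocity of craft A relative to probe Beta is (0.668 + 0.5434)c / (1 + 0.668×0.5434) = 0.88878c; relative speed 0.88878c.
γ for this relative speed: γ = 1/√(1 − 0.78993) = 2.1818.
Craft A's interval is proper; time dilation gives Δt_B = γΔτ = 2.1818 × 196 minutes = 428 minutes.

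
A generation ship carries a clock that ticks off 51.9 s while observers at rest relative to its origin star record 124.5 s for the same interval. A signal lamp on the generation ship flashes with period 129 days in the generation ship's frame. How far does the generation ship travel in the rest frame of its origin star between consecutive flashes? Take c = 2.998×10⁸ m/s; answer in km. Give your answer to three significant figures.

7.29×10^12 km

γ = Δt/Δτ = 124.5/51.9 = 2.39884.
β = √(1 − 1/γ²) = 0.90897. Lab-frame period = γτ = 2.39884×129 days = 309.45 days. Distance = βc × γτ = 0.90897 × 2.998×10⁸ m/s × 26736480 s = 7.2859×10^15 m = 7.29×10^12 km.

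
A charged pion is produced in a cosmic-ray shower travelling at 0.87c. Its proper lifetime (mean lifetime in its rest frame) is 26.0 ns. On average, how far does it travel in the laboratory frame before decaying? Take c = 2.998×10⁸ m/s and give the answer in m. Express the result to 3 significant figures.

13.8 m

γ = 1/√(1 − β²) = 1/√(1 − 0.7569) = 1/√0.2431 = 1/0.493052 = 2.0282.
Lab-frame lifetime: Δt = γτ = 2.0282 × 26.0 ns = 52.733 ns.
Distance: d = vΔt = 0.87 × 2.998×10⁸ m/s × 5.2733×10^-8 s = 13.8 m.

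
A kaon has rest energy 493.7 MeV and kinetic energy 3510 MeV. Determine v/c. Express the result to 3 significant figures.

0.992

K = (γ−1)mc², so γ = 1 + 3510/493.7 = 8.1096.
Then v/c = √(1 − γ⁻²) = √(1 − 0.0152055) = √0.9847945 = 0.992.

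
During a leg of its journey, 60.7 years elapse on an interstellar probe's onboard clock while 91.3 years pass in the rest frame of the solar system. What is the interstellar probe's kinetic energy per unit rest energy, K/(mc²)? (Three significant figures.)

0.504

From Δt = γΔτ: γ = 91.3/60.7 = 1.50412.
K/(mc²) = γ − 1 = 1.50412 − 1 = 0.504.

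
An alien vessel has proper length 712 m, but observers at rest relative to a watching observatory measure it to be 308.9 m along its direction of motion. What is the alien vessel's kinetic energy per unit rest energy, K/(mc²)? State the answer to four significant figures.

1.305

From L = L₀/γ: γ = 712/308.9 = 2.30495.
Since K = (γ−1)mc², K/(mc²) = 2.30495 − 1 = 1.305.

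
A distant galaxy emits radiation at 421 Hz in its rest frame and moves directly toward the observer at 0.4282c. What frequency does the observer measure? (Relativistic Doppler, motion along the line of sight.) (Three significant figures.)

665 Hz

Relativistic Doppler (source moving toward): f_obs = f_src · √((1+β)/(1−β)).
With β = 0.4282: factor = √(1.4282/0.5718) = 1.5804.
f_obs = 421 × 1.5804 = 665 Hz.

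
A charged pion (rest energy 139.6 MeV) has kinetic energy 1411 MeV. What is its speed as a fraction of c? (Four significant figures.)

0.9959c

γ = 1 + K/(mc²) = 1 + 1411/139.6 = 11.107.
β = √(1 − 1/γ²) = √(1 − 0.008106) = √0.991894 = 0.9959.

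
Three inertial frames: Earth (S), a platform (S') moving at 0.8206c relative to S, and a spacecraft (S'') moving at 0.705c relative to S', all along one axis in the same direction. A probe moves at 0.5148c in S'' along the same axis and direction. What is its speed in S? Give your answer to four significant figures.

0.9891c

Compose velocities in two stages. Stage 1 (into S'): u₁ = (0.5148+0.705)/(1+0.5148×0.705) = 0.89498.
Stage 2 (into S): u = (0.89498+0.8206)/(1+0.89498×0.8206) = 0.98914, so the speed is 0.9891c.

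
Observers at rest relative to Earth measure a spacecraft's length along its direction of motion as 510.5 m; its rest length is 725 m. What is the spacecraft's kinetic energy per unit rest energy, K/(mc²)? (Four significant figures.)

0.4202

γ = L₀/L = 725/510.5 = 1.42018.
K/(mc²) = γ − 1 = 1.42018 − 1 = 0.4202.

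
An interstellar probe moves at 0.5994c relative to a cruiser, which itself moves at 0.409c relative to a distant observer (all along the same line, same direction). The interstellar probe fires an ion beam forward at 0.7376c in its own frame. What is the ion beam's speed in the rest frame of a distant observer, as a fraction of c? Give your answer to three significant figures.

Compose velocities in two stages. Stage 1 (into S'): u₁ = (0.7376+0.5994)/(1+0.7376×0.5994) = 0.92711.
Stage 2 (into S): u = (0.92711+0.409)/(1+0.92711×0.409) = 0.96877, so the speed is 0.969c.

0.969c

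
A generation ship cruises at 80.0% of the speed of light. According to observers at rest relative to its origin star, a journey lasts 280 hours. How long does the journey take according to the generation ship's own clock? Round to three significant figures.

γ = 1/√(1 − β²) = 1/√(1 − 0.64) = 1/√0.36 = 1/0.6 = 1.6667.
The generation ship's clock runs slow as seen from its origin star, so Δτ = Δt/γ = 280/1.6667 = 168 hours.

168 hours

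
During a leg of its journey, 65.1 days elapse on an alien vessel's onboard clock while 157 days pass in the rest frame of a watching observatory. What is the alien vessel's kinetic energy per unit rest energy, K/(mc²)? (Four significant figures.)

γ = Δt/Δτ = 157/65.1 = 2.41167.
Since K = (γ−1)mc², K/(mc²) = 2.41167 − 1 = 1.412.

1.412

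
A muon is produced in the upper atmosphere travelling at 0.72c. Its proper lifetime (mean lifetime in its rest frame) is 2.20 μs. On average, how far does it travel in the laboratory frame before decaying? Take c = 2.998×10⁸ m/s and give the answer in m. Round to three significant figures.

Lorentz factor: γ = (1 − 0.5184)^(−1/2) = 1.441.
Lab-frame lifetime: Δt = γτ = 1.441 × 2.20 μs = 3.1702 μs.
Distance: d = vΔt = 0.72 × 2.998×10⁸ m/s × 3.1702×10^-6 s = 684 m.

684 m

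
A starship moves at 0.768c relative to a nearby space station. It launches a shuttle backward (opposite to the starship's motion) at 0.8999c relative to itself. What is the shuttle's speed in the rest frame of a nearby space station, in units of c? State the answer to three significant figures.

Relativistic velocity addition: u = (u' + v)/(1 + u'v/c²), with u' = −0.8999c and v = 0.768c.
Numerator: −0.8999 + 0.768 = −0.1319. Denominator: 1 + (−0.8999)(0.768) = 0.3088768.
u = −0.1319/0.3088768 = −0.42703, so the speed is 0.427c.

0.427c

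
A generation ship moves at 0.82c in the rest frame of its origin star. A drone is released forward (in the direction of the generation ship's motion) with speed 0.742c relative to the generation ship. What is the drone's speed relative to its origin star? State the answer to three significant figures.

Relativistic velocity addition: u = (u' + v)/(1 + u'v/c²), with u' = 0.742c and v = 0.82c.
Numerator: 0.742 + 0.82 = 1.562. Denominator: 1 + (0.742)(0.82) = 1.60844.
u = 1.562/1.60844 = 0.97113, so the speed is 0.971c.

0.971c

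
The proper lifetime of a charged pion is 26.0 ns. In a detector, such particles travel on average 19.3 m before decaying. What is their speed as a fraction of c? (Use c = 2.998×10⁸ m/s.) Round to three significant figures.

0.927c

Lab distance = (lab lifetime)·v = γτ·βc, so βγ = d/(cτ) = 19.30/(2.998×10⁸ × 2.600×10^-8) = 2.476.
With βγ = 2.476: γ² = 1 + (βγ)² = 7.13058, and β = (βγ)/γ = 2.476/2.67031 = 0.927.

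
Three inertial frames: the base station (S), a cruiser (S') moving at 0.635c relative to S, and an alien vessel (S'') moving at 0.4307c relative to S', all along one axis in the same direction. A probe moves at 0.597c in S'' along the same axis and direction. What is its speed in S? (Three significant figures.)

Compose velocities in two stages. Stage 1 (into S'): u₁ = (0.597+0.4307)/(1+0.597×0.4307) = 0.8175.
Stage 2 (into S): u = (0.8175+0.635)/(1+0.8175×0.635) = 0.95615, so the speed is 0.956c.

0.956c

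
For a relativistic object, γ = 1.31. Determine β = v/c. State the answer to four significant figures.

0.6460

β = √(1 − 1/γ²) = √(1 − 1/1.7161) = √0.417283 = 0.6460.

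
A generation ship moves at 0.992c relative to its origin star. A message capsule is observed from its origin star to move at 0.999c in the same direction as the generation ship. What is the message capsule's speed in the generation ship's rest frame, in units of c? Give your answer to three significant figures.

0.778c

Transform to the generation ship's frame: u' = (u − v)/(1 − uv/c²).
u' = (0.999 − 0.992)/(1 − 0.999×0.992) = 0.007/0.008992 = 0.77847.
Speed in the generation ship's frame: 0.778c (in the same direction).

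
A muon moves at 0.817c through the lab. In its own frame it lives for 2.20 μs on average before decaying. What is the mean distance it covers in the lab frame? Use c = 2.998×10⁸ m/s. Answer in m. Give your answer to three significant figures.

With β = 0.817, γ = 1/√(1 − 0.817²) = 1/√0.332511 = 1.7342.
Lab-frame lifetime: Δt = γτ = 1.7342 × 2.20 μs = 3.8152 μs.
Distance: d = vΔt = 0.817 × 2.998×10⁸ m/s × 3.8152×10^-6 s = 934 m.

934 m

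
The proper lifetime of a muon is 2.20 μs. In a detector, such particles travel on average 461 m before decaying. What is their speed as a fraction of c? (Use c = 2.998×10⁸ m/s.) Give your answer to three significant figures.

0.573c

Lab distance = (lab lifetime)·v = γτ·βc, so βγ = d/(cτ) = 461.0/(2.998×10⁸ × 2.200×10^-6) = 0.69895.
With βγ = 0.69895: γ² = 1 + (βγ)² = 1.488531, and β = (βγ)/γ = 0.69895/1.22005 = 0.573.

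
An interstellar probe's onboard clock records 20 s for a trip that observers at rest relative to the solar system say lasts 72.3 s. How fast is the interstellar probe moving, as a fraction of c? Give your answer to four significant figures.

γ = Δt/Δτ = 72.3/20 = 3.615.
β = √(1 − 1/γ²) = √(1 − 0.0765215) = √0.9234785 = 0.9610.

0.9610c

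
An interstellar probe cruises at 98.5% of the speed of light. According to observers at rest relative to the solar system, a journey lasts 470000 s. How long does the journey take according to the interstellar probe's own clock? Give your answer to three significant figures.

81100 s

Lorentz factor: γ = (1 − 0.970225)^(−1/2) = 5.7953.
The moving clock records proper time: Δτ = Δt/γ = 470000/5.7953 = 81100 s.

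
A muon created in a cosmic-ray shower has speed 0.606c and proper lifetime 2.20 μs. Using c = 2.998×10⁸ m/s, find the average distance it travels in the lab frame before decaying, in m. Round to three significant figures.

502 m

Lorentz factor: γ = (1 − 0.367236)^(−1/2) = 1.2571.
Lab-frame lifetime: Δt = γτ = 1.2571 × 2.20 μs = 2.7656 μs.
Distance: d = vΔt = 0.606 × 2.998×10⁸ m/s × 2.7656×10^-6 s = 502 m.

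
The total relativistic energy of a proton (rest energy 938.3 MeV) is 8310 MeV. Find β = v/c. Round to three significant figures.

0.994

Total energy E = γmc² gives γ = 8310/938.3 = 8.8564.
Hence β = √(1 − 1/γ²) = √(1 − 0.0127493) = √0.9872507 = 0.994.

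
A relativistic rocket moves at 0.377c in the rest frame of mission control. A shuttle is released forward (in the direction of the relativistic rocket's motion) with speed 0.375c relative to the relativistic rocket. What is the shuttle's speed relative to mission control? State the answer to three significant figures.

0.659c

In units of c, u = (u' + v)/(1 + u'v) with u' = 0.375 and v = 0.377.
Numerator: 0.375 + 0.377 = 0.752. Denominator: 1 + (0.375)(0.377) = 1.141375.
u = 0.752/1.141375 = 0.65885, so the speed is 0.659c.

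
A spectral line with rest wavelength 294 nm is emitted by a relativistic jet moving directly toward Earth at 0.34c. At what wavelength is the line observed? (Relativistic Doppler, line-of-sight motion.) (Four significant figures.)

Relativistic Doppler for wavelength: λ_obs = λ_src · √((1−β)/(1+β)).
With β = 0.34: factor = √(0.66/1.34) = 0.70181.
λ_obs = 294 × 0.70181 = 206.3 nm.

206.3 nm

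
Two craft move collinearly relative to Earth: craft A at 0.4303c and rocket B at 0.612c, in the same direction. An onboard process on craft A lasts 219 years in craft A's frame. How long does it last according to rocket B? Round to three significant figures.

Transform craft A's velocity into rocket B's frame: (0.4303 − 0.612)/(1 − 0.4303·0.612) = −0.1817/0.7366564, so the relative speed is 0.24666c.
At |u| = 0.24666c, γ = (1 − 0.0608412)^(−1/2) = 1.0319.
Craft A's interval is proper; time dilation gives Δt_B = γΔτ = 1.0319 × 219 years = 226 years.

226 years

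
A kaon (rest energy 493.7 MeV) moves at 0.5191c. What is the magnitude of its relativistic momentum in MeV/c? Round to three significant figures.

With β = 0.5191, γ = 1/√(1 − 0.5191²) = 1/√0.73053519 = 1.17.
Momentum: p = γβ·mc = 1.17 × 0.5191 × 493.7 MeV/c = 300 MeV/c.

300 MeV/c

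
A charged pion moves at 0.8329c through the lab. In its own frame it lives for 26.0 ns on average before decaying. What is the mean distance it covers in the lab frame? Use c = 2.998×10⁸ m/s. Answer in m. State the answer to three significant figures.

11.7 m

With β = 0.8329, γ = 1/√(1 − 0.8329²) = 1/√0.30627759 = 1.8069.
Lab-frame lifetime: Δt = γτ = 1.8069 × 26.0 ns = 46.979 ns.
Distance: d = vΔt = 0.8329 × 2.998×10⁸ m/s × 4.6979×10^-8 s = 11.7 m.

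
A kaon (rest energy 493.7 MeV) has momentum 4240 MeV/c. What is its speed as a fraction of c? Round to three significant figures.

0.993c

βγ = pc/(mc²) = 4240/493.7 = 8.5882.
Since γ² = 1 + (βγ)² = 74.7572, γ = √74.7572 = 8.64622, and β = (βγ)/γ = 8.5882/8.64622 = 0.993.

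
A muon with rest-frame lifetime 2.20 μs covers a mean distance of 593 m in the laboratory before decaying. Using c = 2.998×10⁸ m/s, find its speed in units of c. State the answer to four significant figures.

0.6686c

Lab distance = (lab lifetime)·v = γτ·βc, so βγ = d/(cτ) = 593.0/(2.998×10⁸ × 2.200×10^-6) = 0.89908.
With βγ = 0.89908: γ² = 1 + (βγ)² = 1.808345, and β = (βγ)/γ = 0.89908/1.34475 = 0.6686.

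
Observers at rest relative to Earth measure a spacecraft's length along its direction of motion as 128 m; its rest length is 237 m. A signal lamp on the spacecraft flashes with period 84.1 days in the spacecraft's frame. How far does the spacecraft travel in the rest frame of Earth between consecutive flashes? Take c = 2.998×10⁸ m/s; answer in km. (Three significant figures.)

Length contraction gives γ = L₀/L = 237/128 = 1.85156.
β = √(1 − 1/γ²) = 0.84161. Lab-frame period = γτ = 1.85156×84.1 days = 155.72 days. Distance = βc × γτ = 0.84161 × 2.998×10⁸ m/s × 13454208 s = 3.3947×10^15 m = 3.39×10^12 km.

3.39×10^12 km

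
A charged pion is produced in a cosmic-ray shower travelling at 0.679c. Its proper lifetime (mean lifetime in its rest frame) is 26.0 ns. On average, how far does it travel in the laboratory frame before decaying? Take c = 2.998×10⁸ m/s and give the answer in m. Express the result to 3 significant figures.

7.21 m

γ = 1/√(1 − β²) = 1/√(1 − 0.461041) = 1/√0.538959 = 1/0.734138 = 1.3621.
Lab-frame lifetime: Δt = γτ = 1.3621 × 26.0 ns = 35.415 ns.
Distance: d = vΔt = 0.679 × 2.998×10⁸ m/s × 3.5415×10^-8 s = 7.21 m.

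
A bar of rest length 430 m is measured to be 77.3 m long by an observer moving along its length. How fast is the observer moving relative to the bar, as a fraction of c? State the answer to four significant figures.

Length contraction gives γ = L₀/L = 430/77.3 = 5.5627.
β = √(1 − 1/γ²) = √0.967683 = 0.9837.

0.9837c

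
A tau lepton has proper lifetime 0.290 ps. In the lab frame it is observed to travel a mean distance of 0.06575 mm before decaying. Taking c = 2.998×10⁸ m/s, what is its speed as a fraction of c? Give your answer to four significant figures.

0.6032c

Lab distance = (lab lifetime)·v = γτ·βc, so βγ = d/(cτ) = 6.575×10^-5/(2.998×10⁸ × 2.900×10^-13) = 0.75625.
With βγ = 0.75625: γ² = 1 + (βγ)² = 1.571914, and β = (βγ)/γ = 0.75625/1.25376 = 0.6032.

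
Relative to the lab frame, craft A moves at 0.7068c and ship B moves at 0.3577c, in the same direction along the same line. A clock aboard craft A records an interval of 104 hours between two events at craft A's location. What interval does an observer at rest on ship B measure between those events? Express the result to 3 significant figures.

The velocity of craft A relative to ship B is (0.7068 − 0.3577)c / (1 − 0.7068×0.3577) = 0.46722c; relative speed 0.46722c.
At |u| = 0.46722c, γ = (1 − 0.218295)^(−1/2) = 1.131.
Craft A's interval is proper; time dilation gives Δt_B = γΔτ = 1.131 × 104 hours = 118 hours.

118 hours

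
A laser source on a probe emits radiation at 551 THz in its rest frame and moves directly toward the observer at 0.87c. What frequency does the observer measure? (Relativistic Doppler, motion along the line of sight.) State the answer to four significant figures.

2090 THz

Relativistic Doppler (source moving toward): f_obs = f_src · √((1+β)/(1−β)).
With β = 0.87: factor = √(1.87/0.13) = 3.7927.
f_obs = 551 × 3.7927 = 2090 THz.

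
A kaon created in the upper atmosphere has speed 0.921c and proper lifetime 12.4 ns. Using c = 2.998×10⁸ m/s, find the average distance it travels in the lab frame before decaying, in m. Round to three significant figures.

γ = 1/√(1 − β²) = 1/√(1 − 0.848241) = 1/√0.151759 = 1/0.389563 = 2.567.
Lab-frame lifetime: Δt = γτ = 2.567 × 12.4 ns = 31.831 ns.
Distance: d = vΔt = 0.921 × 2.998×10⁸ m/s × 3.1831×10^-8 s = 8.79 m.

8.79 m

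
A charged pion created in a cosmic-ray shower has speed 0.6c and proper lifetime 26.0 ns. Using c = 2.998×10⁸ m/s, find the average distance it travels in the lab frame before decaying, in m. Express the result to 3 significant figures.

5.85 m

γ = 1/√(1 − β²) = 1/√(1 − 0.36) = 1/√0.64 = 1/0.8 = 1.25.
Lab-frame lifetime: Δt = γτ = 1.25 × 26.0 ns = 32.5 ns.
Distance: d = vΔt = 0.6 × 2.998×10⁸ m/s × 3.2500×10^-8 s = 5.85 m.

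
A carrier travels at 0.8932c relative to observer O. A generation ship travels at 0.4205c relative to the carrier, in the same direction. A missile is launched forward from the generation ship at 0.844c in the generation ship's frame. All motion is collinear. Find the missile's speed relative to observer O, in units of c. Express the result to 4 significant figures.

0.9961c

First combine the missile and generation ship (S''→S'): u₁ = (0.844 + 0.4205)/(1 + 0.844×0.4205) = 1.2645/1.354902 = 0.93328.
Then combine with the carrier (S'→S): u = (0.93328 + 0.8932)/(1 + 0.93328×0.8932) = 1.82648/1.833605696 = 0.99611.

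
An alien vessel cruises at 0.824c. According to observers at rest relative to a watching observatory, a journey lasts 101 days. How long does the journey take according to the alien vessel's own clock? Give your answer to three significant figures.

γ = 1/√(1 − β²) = 1/√(1 − 0.678976) = 1/√0.321024 = 1/0.56659 = 1.7649.
The alien vessel's clock runs slow as seen from a watching observatory, so Δτ = Δt/γ = 101/1.7649 = 57.2 days.

57.2 days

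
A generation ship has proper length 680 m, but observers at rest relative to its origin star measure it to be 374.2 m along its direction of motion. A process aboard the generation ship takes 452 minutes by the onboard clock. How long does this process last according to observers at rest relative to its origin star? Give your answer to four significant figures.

821.4 minutes

From L = L₀/γ: γ = 680/374.2 = 1.81721.
Δt = γΔτ = 1.81721 × 452 = 821.4 minutes.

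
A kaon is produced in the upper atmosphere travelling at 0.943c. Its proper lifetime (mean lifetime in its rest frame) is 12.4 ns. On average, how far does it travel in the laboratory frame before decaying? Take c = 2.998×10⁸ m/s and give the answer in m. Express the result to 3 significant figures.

γ = 1/√(1 − β²) = 1/√(1 − 0.889249) = 1/√0.110751 = 1/0.332793 = 3.0049.
Lab-frame lifetime: Δt = γτ = 3.0049 × 12.4 ns = 37.261 ns.
Distance: d = vΔt = 0.943 × 2.998×10⁸ m/s × 3.7261×10^-8 s = 10.5 m.

10.5 m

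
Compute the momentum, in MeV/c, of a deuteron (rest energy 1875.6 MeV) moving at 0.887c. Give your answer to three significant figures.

3600 MeV/c

Lorentz factor: γ = (1 − 0.786769)^(−1/2) = 2.1656.
Momentum: p = γβ·mc = 2.1656 × 0.887 × 1875.6 MeV/c = 3600 MeV/c.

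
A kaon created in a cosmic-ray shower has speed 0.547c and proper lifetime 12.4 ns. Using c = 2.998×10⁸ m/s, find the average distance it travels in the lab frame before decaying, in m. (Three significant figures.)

2.43 m

γ = 1/√(1 − β²) = 1/√(1 − 0.299209) = 1/√0.700791 = 1/0.837133 = 1.1946.
Lab-frame lifetime: Δt = γτ = 1.1946 × 12.4 ns = 14.813 ns.
Distance: d = vΔt = 0.547 × 2.998×10⁸ m/s × 1.4813×10^-8 s = 2.43 m.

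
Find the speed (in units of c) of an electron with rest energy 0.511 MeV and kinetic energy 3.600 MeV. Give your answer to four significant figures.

0.9922c

K = (γ−1)mc², so γ = 1 + 3.600/0.511 = 8.045.
Then v/c = √(1 − γ⁻²) = √(1 − 0.0154507) = √0.9845493 = 0.9922.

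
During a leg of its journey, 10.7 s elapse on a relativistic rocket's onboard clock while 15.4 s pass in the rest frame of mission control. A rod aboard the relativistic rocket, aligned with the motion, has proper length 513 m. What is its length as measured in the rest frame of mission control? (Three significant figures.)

γ = Δt/Δτ = 15.4/10.7 = 1.43925.
L = L₀/γ = 513/1.43925 = 356 m.

356 m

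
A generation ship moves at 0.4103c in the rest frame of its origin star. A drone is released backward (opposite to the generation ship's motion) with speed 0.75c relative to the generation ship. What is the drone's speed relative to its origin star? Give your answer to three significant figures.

Relativistic velocity addition: u = (u' + v)/(1 + u'v/c²), with u' = −0.75c and v = 0.4103c.
Numerator: −0.75 + 0.4103 = −0.3397. Denominator: 1 + (−0.75)(0.4103) = 0.692275.
u = −0.3397/0.692275 = −0.4907, so the speed is 0.491c.

0.491c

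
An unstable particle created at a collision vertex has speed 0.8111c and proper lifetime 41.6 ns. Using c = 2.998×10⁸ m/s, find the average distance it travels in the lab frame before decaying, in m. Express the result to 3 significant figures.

17.3 m

With β = 0.8111, γ = 1/√(1 − 0.8111²) = 1/√0.34211679 = 1.7097.
Lab-frame lifetime: Δt = γτ = 1.7097 × 41.6 ns = 71.124 ns.
Distance: d = vΔt = 0.8111 × 2.998×10⁸ m/s × 7.1124×10^-8 s = 17.3 m.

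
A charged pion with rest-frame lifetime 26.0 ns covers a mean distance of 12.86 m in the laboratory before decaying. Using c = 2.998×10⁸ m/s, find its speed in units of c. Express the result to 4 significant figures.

Let x = d/(cτ) = 12.86 m / (2.998×10⁸ m/s × 2.600×10^-8 s) = 1.6498. Since d = βγcτ, x = βγ = β/√(1−β²).
Solving: β² = x²/(1+x²) = 2.72184/3.72184 = 0.731316, so β = 0.8552.

0.8552c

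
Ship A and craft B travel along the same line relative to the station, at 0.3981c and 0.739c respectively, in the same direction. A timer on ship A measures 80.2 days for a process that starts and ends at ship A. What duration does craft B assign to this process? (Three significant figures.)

91.6 days

Transform ship A's velocity into craft B's frame: (0.3981 − 0.739)/(1 − 0.3981·0.739) = −0.3409/0.7058041, so the relative speed is 0.483c.
At |u| = 0.483c, γ = (1 − 0.233289)^(−1/2) = 1.142.
Ship A's interval is proper; time dilation gives Δt_B = γΔτ = 1.142 × 80.2 days = 91.6 days.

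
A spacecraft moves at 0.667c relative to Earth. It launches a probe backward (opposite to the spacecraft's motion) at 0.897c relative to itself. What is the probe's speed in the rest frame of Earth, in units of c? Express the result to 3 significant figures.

Relativistic velocity addition: u = (u' + v)/(1 + u'v/c²), with u' = −0.897c and v = 0.667c.
Numerator: −0.897 + 0.667 = −0.23. Denominator: 1 + (−0.897)(0.667) = 0.401701.
u = −0.23/0.401701 = −0.57257, so the speed is 0.573c.

0.573c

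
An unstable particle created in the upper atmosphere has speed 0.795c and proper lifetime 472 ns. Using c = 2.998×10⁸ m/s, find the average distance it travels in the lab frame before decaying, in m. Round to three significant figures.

185 m

β² = 0.632025, so γ = 1/√0.367975 = 1.6485.
Lab-frame lifetime: Δt = γτ = 1.6485 × 472 ns = 778.09 ns.
Distance: d = vΔt = 0.795 × 2.998×10⁸ m/s × 7.7809×10^-7 s = 185 m.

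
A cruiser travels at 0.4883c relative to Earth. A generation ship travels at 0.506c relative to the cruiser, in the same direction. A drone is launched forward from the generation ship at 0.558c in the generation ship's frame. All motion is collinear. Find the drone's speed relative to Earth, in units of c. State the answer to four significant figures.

0.9380c

First combine the drone and generation ship (S''→S'): u₁ = (0.558 + 0.506)/(1 + 0.558×0.506) = 1.064/1.282348 = 0.82973.
Then combine with the cruiser (S'→S): u = (0.82973 + 0.4883)/(1 + 0.82973×0.4883) = 1.31803/1.405157159 = 0.93799.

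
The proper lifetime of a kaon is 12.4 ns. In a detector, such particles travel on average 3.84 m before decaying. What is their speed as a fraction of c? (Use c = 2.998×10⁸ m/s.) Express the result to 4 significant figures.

0.7185c

Let x = d/(cτ) = 3.840 m / (2.998×10⁸ m/s × 1.240×10^-8 s) = 1.0329. Since d = βγcτ, x = βγ = β/√(1−β²).
Solving: β² = x²/(1+x²) = 1.06688/2.06688 = 0.516179, so β = 0.7185.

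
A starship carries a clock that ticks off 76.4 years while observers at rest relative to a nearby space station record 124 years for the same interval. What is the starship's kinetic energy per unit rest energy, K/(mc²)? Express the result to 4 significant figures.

0.6230

The time-dilation ratio gives γ = 124/76.4 = 1.62304.
Since K = (γ−1)mc², K/(mc²) = 1.62304 − 1 = 0.6230.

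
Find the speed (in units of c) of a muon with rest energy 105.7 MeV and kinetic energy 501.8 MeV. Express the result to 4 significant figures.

γ = 1 + K/(mc²) = 1 + 501.8/105.7 = 5.7474.
β = √(1 − 1/γ²) = √(1 − 0.0302731) = √0.9697269 = 0.9847.

0.9847c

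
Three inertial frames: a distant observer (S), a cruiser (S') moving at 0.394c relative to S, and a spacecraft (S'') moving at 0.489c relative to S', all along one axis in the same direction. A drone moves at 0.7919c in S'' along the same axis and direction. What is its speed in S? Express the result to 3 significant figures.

First combine the drone and spacecraft (S''→S'): u₁ = (0.7919 + 0.489)/(1 + 0.7919×0.489) = 1.2809/1.3872391 = 0.92334.
Then combine with the cruiser (S'→S): u = (0.92334 + 0.394)/(1 + 0.92334×0.394) = 1.31734/1.36379596 = 0.96594.

0.966c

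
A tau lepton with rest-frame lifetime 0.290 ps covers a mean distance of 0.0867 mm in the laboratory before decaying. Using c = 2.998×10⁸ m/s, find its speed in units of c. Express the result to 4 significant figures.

Lab distance = (lab lifetime)·v = γτ·βc, so βγ = d/(cτ) = 8.670×10^-5/(2.998×10⁸ × 2.900×10^-13) = 0.99722.
With βγ = 0.99722: γ² = 1 + (βγ)² = 1.994448, and β = (βγ)/γ = 0.99722/1.41225 = 0.7061.

0.7061c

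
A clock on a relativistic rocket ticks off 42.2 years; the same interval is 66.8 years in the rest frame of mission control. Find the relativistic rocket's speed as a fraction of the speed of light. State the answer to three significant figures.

γ = Δt/Δτ = 66.8/42.2 = 1.5829.
β = √(1 − 1/γ²) = √(1 − 0.39911) = √0.60089 = 0.775.

0.775c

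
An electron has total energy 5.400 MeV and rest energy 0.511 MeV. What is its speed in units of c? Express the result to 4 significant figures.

Total energy E = γmc² gives γ = 5.400/0.511 = 10.568.
Hence β = √(1 − 1/γ²) = √(1 − 0.00895394) = √0.99104606 = 0.9955.

0.9955c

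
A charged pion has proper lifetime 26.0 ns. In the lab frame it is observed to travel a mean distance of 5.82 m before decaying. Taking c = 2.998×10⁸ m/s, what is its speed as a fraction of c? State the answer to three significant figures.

d = βγcτ ⇒ βγ = d/(cτ) = 5.820 m / (7.7948 m) = 0.74665.
β = (βγ)/√(1+(βγ)²) = 0.74665/√1.557486 = 0.598.

0.598c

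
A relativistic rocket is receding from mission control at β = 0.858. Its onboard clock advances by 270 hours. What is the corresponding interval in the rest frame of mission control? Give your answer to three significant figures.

526 hours

γ = 1/√(1 − β²) = 1/√(1 − 0.736164) = 1/√0.263836 = 1/0.51365 = 1.9469.
Time dilation: Δt = γ·Δτ = 1.9469 × 270 = 526 hours.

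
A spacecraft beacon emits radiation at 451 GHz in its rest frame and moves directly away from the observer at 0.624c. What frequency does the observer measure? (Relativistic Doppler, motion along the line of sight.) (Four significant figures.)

Relativistic Doppler (source moving away): f_obs = f_src · √((1−β)/(1+β)).
With β = 0.624: factor = √(0.376/1.624) = 0.48117.
f_obs = 451 × 0.48117 = 217.0 GHz.

217.0 GHz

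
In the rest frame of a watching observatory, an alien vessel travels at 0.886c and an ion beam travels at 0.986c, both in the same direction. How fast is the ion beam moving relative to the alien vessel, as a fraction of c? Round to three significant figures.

0.791c

Transform to the alien vessel's frame: u' = (u − v)/(1 − uv/c²).
u' = (0.986 − 0.886)/(1 − 0.986×0.886) = 0.1/0.126404 = 0.79111.
Speed in the alien vessel's frame: 0.791c (in the same direction).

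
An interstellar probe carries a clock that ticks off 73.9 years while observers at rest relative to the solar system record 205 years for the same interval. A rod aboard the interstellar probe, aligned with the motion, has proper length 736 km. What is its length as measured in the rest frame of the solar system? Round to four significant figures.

From Δt = γΔτ: γ = 205/73.9 = 2.77402.
The rod contracts by the same γ: 736 km / 2.77402 = 265.3 km.

265.3 km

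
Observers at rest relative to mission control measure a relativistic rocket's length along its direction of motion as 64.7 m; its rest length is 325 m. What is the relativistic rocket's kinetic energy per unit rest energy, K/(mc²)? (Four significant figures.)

γ = L₀/L = 325/64.7 = 5.02318.
Since K = (γ−1)mc², K/(mc²) = 5.02318 − 1 = 4.023.

4.023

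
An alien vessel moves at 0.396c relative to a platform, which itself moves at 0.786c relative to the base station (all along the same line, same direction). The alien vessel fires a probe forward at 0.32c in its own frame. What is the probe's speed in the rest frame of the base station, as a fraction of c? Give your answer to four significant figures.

Apply u = (u'+v)/(1+u'v) twice. Probe in the platform frame: (0.32+0.396)/(1+0.32·0.396) = 0.716/1.12672 = 0.63547c.
That velocity, transformed to the rest frame of the base station: (0.63547+0.786)/(1+0.63547·0.786) = 1.42147/1.49947942 = 0.94798c.

0.9480c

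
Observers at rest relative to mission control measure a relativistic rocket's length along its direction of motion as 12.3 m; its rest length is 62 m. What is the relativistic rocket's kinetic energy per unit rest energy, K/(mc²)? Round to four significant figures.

4.041

Length contraction gives γ = L₀/L = 62/12.3 = 5.04065.
Since K = (γ−1)mc², K/(mc²) = 5.04065 − 1 = 4.041.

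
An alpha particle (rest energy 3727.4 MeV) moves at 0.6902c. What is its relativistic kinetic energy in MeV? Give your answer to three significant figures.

1420 MeV

With β = 0.6902, γ = 1/√(1 − 0.6902²) = 1/√0.52362396 = 1.38194.
Kinetic energy: K = (γ − 1)mc² = (1.38194 − 1) × 3727.4 MeV = 0.38194 × 3727.4 = 1420 MeV.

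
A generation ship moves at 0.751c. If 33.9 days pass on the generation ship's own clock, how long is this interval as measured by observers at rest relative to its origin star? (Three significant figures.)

51.3 days

β² = 0.564001, so γ = 1/√0.435999 = 1.5145.
The onboard clock measures proper time, so the interval in the rest frame of its origin star is dilated: Δt = γ·Δτ = 1.5145 × 33.9 days = 51.3 days.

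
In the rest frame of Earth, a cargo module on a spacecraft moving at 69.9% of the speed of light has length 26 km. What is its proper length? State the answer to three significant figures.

γ = 1/√(1 − β²) = 1/√(1 − 0.488601) = 1/√0.511399 = 1/0.715122 = 1.3984.
Proper length: L₀ = γ·L = 1.3984 × 26 = 36.4 km.

36.4 km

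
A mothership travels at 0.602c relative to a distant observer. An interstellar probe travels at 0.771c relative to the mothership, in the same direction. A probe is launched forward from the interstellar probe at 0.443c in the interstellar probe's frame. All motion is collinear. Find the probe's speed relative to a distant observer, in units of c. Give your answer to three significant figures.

First combine the probe and interstellar probe (S''→S'): u₁ = (0.443 + 0.771)/(1 + 0.443×0.771) = 1.214/1.341553 = 0.90492.
Then combine with the mothership (S'→S): u = (0.90492 + 0.602)/(1 + 0.90492×0.602) = 1.50692/1.54476184 = 0.9755.

0.976c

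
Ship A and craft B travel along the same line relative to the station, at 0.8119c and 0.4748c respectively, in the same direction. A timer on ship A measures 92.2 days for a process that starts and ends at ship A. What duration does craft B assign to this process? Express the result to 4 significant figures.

110.3 days

The velocity of ship A relative to craft B is (0.8119 − 0.4748)c / (1 − 0.8119×0.4748) = 0.54857c; relative speed 0.54857c.
At |u| = 0.54857c, γ = (1 − 0.300929)^(−1/2) = 1.196.
The clock on ship A records proper time, so craft B measures Δt = γΔτ = 1.196 × 92.2 = 110.3 days.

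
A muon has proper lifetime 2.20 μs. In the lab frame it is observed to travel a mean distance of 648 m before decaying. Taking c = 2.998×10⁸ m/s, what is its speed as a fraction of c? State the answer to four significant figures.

Let x = d/(cτ) = 648.0 m / (2.998×10⁸ m/s × 2.200×10^-6 s) = 0.98247. Since d = βγcτ, x = βγ = β/√(1−β²).
Solving: β² = x²/(1+x²) = 0.965247/1.965247 = 0.491158, so β = 0.7008.

0.7008c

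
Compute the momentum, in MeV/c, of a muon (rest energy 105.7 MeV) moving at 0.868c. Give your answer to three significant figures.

With β = 0.868, γ = 1/√(1 − 0.868²) = 1/√0.246576 = 2.0138.
Momentum: p = γβ·mc = 2.0138 × 0.868 × 105.7 MeV/c = 185 MeV/c.

185 MeV/c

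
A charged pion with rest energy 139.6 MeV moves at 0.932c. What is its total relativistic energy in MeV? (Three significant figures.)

385 MeV

γ = 1/√(1 − β²) = 1/√(1 − 0.868624) = 1/√0.131376 = 1/0.362458 = 2.7589.
Total energy: E = γmc² = 2.7589 × 139.6 MeV = 385 MeV.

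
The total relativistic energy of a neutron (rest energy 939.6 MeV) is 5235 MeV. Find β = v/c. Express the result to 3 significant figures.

Total energy E = γmc² gives γ = 5235/939.6 = 5.5715.
Hence β = √(1 − 1/γ²) = √(1 − 0.0322148) = √0.9677852 = 0.984.

0.984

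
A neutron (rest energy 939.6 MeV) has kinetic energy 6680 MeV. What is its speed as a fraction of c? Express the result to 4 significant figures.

γ = 1 + K/(mc²) = 1 + 6680/939.6 = 8.1094.
β = √(1 − 1/γ²) = √(1 − 0.0152063) = √0.9847937 = 0.9924.

0.9924c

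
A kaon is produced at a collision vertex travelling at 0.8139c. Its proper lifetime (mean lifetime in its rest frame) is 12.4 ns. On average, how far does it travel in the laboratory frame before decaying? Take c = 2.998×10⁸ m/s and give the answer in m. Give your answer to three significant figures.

5.21 m

β² = 0.66243321, so γ = 1/√0.33756679 = 1.7212.
Lab-frame lifetime: Δt = γτ = 1.7212 × 12.4 ns = 21.343 ns.
Distance: d = vΔt = 0.8139 × 2.998×10⁸ m/s × 2.1343×10^-8 s = 5.21 m.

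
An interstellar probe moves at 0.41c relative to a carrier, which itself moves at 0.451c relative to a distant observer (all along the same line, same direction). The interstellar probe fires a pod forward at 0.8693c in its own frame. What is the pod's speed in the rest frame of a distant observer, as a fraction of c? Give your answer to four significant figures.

0.9781c

Apply u = (u'+v)/(1+u'v) twice. Pod in the carrier frame: (0.8693+0.41)/(1+0.8693·0.41) = 1.2793/1.356413 = 0.94315c.
That velocity, transformed to the rest frame of a distant observer: (0.94315+0.451)/(1+0.94315·0.451) = 1.39415/1.42536065 = 0.9781c.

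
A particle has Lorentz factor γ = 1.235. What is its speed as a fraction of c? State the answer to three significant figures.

0.587c

β = √(1 − 1/γ²) = √(1 − 1/1.525225) = √0.344359 = 0.587.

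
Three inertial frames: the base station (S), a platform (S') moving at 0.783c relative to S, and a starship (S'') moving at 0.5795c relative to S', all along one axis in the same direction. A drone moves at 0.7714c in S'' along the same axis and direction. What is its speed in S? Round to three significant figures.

Compose velocities in two stages. Stage 1 (into S'): u₁ = (0.7714+0.5795)/(1+0.7714×0.5795) = 0.93357.
Stage 2 (into S): u = (0.93357+0.783)/(1+0.93357×0.783) = 0.99167, so the speed is 0.992c.

0.992c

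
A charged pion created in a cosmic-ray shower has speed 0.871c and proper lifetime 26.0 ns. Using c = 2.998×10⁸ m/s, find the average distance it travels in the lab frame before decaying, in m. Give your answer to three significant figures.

β² = 0.758641, so γ = 1/√0.241359 = 2.0355.
Lab-frame lifetime: Δt = γτ = 2.0355 × 26.0 ns = 52.923 ns.
Distance: d = vΔt = 0.871 × 2.998×10⁸ m/s × 5.2923×10^-8 s = 13.8 m.

13.8 m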